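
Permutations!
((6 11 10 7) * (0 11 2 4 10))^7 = (0 11)(2 10 6 4 7) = ((0 11)(2 4 10 7 6))^7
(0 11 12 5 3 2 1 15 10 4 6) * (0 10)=(0 11 12 5 3 2 1 15)(4 6 10)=[11, 15, 1, 2, 6, 3, 10, 7, 8, 9, 4, 12, 5, 13, 14, 0]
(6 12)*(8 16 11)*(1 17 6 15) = (1 17 6 12 15)(8 16 11) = [0, 17, 2, 3, 4, 5, 12, 7, 16, 9, 10, 8, 15, 13, 14, 1, 11, 6]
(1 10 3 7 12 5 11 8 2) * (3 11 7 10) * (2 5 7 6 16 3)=(1 2)(3 10 11 8 5 6 16)(7 12)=[0, 2, 1, 10, 4, 6, 16, 12, 5, 9, 11, 8, 7, 13, 14, 15, 3]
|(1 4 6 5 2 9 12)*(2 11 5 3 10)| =|(1 4 6 3 10 2 9 12)(5 11)| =8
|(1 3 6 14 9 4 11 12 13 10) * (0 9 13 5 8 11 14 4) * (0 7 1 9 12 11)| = 36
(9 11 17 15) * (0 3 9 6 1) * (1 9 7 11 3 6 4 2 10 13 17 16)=(0 6 9 3 7 11 16 1)(2 10 13 17 15 4)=[6, 0, 10, 7, 2, 5, 9, 11, 8, 3, 13, 16, 12, 17, 14, 4, 1, 15]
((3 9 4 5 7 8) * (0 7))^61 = ((0 7 8 3 9 4 5))^61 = (0 4 3 7 5 9 8)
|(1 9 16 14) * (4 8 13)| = 12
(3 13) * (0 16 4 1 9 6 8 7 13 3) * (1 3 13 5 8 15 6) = (0 16 4 3 13)(1 9)(5 8 7)(6 15) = [16, 9, 2, 13, 3, 8, 15, 5, 7, 1, 10, 11, 12, 0, 14, 6, 4]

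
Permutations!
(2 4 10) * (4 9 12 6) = (2 9 12 6 4 10) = [0, 1, 9, 3, 10, 5, 4, 7, 8, 12, 2, 11, 6]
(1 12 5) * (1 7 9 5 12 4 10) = (12)(1 4 10)(5 7 9) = [0, 4, 2, 3, 10, 7, 6, 9, 8, 5, 1, 11, 12]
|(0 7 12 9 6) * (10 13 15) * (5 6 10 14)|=10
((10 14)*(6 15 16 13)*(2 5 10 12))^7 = ((2 5 10 14 12)(6 15 16 13))^7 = (2 10 12 5 14)(6 13 16 15)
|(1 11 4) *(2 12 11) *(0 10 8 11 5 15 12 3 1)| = 15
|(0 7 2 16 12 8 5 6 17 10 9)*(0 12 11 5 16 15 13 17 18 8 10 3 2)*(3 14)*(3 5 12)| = |(0 7)(2 15 13 17 14 5 6 18 8 16 11 12 10 9 3)| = 30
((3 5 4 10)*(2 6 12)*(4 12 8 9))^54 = ((2 6 8 9 4 10 3 5 12))^54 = (12)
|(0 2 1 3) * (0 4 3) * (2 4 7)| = 6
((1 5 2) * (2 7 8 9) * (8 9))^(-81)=(1 2 9 7 5)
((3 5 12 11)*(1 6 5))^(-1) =(1 3 11 12 5 6)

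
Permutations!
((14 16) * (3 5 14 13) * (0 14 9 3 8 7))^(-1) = ((0 14 16 13 8 7)(3 5 9))^(-1) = (0 7 8 13 16 14)(3 9 5)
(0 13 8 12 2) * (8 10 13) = (0 8 12 2)(10 13) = [8, 1, 0, 3, 4, 5, 6, 7, 12, 9, 13, 11, 2, 10]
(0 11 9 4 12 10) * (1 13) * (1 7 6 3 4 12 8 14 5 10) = [11, 13, 2, 4, 8, 10, 3, 6, 14, 12, 0, 9, 1, 7, 5] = (0 11 9 12 1 13 7 6 3 4 8 14 5 10)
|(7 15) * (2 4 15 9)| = |(2 4 15 7 9)| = 5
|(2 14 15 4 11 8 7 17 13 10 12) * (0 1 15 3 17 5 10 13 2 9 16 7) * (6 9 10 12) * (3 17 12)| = 24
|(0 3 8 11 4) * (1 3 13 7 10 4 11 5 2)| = 5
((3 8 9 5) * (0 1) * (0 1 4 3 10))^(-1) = ((0 4 3 8 9 5 10))^(-1) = (0 10 5 9 8 3 4)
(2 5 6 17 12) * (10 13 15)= (2 5 6 17 12)(10 13 15)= [0, 1, 5, 3, 4, 6, 17, 7, 8, 9, 13, 11, 2, 15, 14, 10, 16, 12]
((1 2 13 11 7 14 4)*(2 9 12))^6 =(1 7 2)(4 11 12)(9 14 13)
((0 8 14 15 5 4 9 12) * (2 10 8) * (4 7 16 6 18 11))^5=((0 2 10 8 14 15 5 7 16 6 18 11 4 9 12))^5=(0 15 18)(2 5 11)(4 10 7)(6 12 14)(8 16 9)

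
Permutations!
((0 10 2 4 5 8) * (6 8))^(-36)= ((0 10 2 4 5 6 8))^(-36)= (0 8 6 5 4 2 10)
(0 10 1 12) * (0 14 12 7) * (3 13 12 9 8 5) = [10, 7, 2, 13, 4, 3, 6, 0, 5, 8, 1, 11, 14, 12, 9] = (0 10 1 7)(3 13 12 14 9 8 5)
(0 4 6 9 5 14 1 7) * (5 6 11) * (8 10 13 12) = [4, 7, 2, 3, 11, 14, 9, 0, 10, 6, 13, 5, 8, 12, 1] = (0 4 11 5 14 1 7)(6 9)(8 10 13 12)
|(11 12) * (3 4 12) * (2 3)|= 5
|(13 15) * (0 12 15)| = 4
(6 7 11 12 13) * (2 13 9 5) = (2 13 6 7 11 12 9 5) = [0, 1, 13, 3, 4, 2, 7, 11, 8, 5, 10, 12, 9, 6]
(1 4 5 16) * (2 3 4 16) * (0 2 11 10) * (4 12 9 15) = (0 2 3 12 9 15 4 5 11 10)(1 16) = [2, 16, 3, 12, 5, 11, 6, 7, 8, 15, 0, 10, 9, 13, 14, 4, 1]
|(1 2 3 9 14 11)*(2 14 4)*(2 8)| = |(1 14 11)(2 3 9 4 8)| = 15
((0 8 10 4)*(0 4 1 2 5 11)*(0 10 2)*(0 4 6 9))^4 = ((0 8 2 5 11 10 1 4 6 9))^4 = (0 11 6 2 1)(4 8 10 9 5)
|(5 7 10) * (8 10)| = 4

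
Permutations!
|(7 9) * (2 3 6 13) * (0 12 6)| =|(0 12 6 13 2 3)(7 9)| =6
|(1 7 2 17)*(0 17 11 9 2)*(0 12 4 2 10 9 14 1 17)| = 14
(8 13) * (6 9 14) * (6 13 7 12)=(6 9 14 13 8 7 12)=[0, 1, 2, 3, 4, 5, 9, 12, 7, 14, 10, 11, 6, 8, 13]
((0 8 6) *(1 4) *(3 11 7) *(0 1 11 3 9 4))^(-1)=(0 1 6 8)(4 9 7 11)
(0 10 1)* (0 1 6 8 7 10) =(6 8 7 10) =[0, 1, 2, 3, 4, 5, 8, 10, 7, 9, 6]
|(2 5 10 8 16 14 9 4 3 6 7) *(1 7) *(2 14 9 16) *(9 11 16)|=|(1 7 14 9 4 3 6)(2 5 10 8)(11 16)|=28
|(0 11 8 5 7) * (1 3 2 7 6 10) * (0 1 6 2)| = |(0 11 8 5 2 7 1 3)(6 10)| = 8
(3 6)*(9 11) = (3 6)(9 11) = [0, 1, 2, 6, 4, 5, 3, 7, 8, 11, 10, 9]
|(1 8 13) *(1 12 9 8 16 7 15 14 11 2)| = |(1 16 7 15 14 11 2)(8 13 12 9)| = 28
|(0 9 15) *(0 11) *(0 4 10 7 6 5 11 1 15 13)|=|(0 9 13)(1 15)(4 10 7 6 5 11)|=6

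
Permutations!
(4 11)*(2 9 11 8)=(2 9 11 4 8)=[0, 1, 9, 3, 8, 5, 6, 7, 2, 11, 10, 4]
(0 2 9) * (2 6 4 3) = (0 6 4 3 2 9) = [6, 1, 9, 2, 3, 5, 4, 7, 8, 0]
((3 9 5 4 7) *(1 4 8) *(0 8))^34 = ((0 8 1 4 7 3 9 5))^34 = (0 1 7 9)(3 5 8 4)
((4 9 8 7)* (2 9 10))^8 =(2 8 4)(7 10 9)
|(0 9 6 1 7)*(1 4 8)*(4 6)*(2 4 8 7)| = |(0 9 8 1 2 4 7)| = 7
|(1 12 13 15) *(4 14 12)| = 6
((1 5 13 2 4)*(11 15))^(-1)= (1 4 2 13 5)(11 15)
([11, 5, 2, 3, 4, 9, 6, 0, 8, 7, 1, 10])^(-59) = (0 5 11 9 10 7 1)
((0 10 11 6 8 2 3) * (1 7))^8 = (0 10 11 6 8 2 3)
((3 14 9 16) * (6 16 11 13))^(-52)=((3 14 9 11 13 6 16))^(-52)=(3 13 14 6 9 16 11)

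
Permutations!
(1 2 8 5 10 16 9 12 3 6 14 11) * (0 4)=(0 4)(1 2 8 5 10 16 9 12 3 6 14 11)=[4, 2, 8, 6, 0, 10, 14, 7, 5, 12, 16, 1, 3, 13, 11, 15, 9]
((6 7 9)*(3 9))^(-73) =((3 9 6 7))^(-73) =(3 7 6 9)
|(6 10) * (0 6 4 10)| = 2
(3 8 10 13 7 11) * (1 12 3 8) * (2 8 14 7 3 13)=(1 12 13 3)(2 8 10)(7 11 14)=[0, 12, 8, 1, 4, 5, 6, 11, 10, 9, 2, 14, 13, 3, 7]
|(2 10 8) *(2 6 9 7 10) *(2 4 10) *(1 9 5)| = |(1 9 7 2 4 10 8 6 5)| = 9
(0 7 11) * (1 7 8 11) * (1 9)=[8, 7, 2, 3, 4, 5, 6, 9, 11, 1, 10, 0]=(0 8 11)(1 7 9)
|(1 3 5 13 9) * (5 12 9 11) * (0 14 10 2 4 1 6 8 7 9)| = 24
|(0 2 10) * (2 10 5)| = 2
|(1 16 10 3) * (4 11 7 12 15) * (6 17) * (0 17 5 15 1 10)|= |(0 17 6 5 15 4 11 7 12 1 16)(3 10)|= 22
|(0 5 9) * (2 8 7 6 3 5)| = |(0 2 8 7 6 3 5 9)| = 8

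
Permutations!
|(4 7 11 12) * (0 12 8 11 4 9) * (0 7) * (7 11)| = 7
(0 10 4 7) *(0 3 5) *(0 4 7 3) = (0 10 7)(3 5 4) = [10, 1, 2, 5, 3, 4, 6, 0, 8, 9, 7]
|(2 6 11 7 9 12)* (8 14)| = |(2 6 11 7 9 12)(8 14)| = 6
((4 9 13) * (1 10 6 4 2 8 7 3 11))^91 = ((1 10 6 4 9 13 2 8 7 3 11))^91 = (1 4 2 3 10 9 8 11 6 13 7)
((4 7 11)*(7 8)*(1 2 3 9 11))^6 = ((1 2 3 9 11 4 8 7))^6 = (1 8 11 3)(2 7 4 9)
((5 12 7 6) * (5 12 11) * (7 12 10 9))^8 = (12)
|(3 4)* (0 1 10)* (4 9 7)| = 12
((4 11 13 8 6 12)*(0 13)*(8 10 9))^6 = ((0 13 10 9 8 6 12 4 11))^6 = (0 12 9)(4 8 13)(6 10 11)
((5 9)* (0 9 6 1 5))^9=(0 9)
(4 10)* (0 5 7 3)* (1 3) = (0 5 7 1 3)(4 10) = [5, 3, 2, 0, 10, 7, 6, 1, 8, 9, 4]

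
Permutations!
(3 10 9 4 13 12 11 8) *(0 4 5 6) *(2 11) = (0 4 13 12 2 11 8 3 10 9 5 6) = [4, 1, 11, 10, 13, 6, 0, 7, 3, 5, 9, 8, 2, 12]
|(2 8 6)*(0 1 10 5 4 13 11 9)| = 24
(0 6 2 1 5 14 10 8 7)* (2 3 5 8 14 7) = [6, 8, 1, 5, 4, 7, 3, 0, 2, 9, 14, 11, 12, 13, 10] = (0 6 3 5 7)(1 8 2)(10 14)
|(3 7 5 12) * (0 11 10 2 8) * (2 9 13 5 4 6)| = 13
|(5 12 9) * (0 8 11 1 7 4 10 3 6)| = 9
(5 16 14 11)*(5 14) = [0, 1, 2, 3, 4, 16, 6, 7, 8, 9, 10, 14, 12, 13, 11, 15, 5] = (5 16)(11 14)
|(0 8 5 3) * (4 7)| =4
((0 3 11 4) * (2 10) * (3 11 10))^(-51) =((0 11 4)(2 3 10))^(-51) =(11)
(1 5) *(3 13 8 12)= [0, 5, 2, 13, 4, 1, 6, 7, 12, 9, 10, 11, 3, 8]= (1 5)(3 13 8 12)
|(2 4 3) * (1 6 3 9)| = 6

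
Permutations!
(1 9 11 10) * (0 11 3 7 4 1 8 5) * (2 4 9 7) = (0 11 10 8 5)(1 7 9 3 2 4) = [11, 7, 4, 2, 1, 0, 6, 9, 5, 3, 8, 10]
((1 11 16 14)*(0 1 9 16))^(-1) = (0 11 1)(9 14 16) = ((0 1 11)(9 16 14))^(-1)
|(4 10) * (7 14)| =|(4 10)(7 14)| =2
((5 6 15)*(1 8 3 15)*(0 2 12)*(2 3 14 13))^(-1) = ((0 3 15 5 6 1 8 14 13 2 12))^(-1) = (0 12 2 13 14 8 1 6 5 15 3)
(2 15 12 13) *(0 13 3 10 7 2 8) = (0 13 8)(2 15 12 3 10 7) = [13, 1, 15, 10, 4, 5, 6, 2, 0, 9, 7, 11, 3, 8, 14, 12]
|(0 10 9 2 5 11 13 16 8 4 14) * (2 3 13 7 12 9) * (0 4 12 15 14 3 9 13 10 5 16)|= |(0 5 11 7 15 14 4 3 10 2 16 8 12 13)|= 14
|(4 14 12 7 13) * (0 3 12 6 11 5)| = |(0 3 12 7 13 4 14 6 11 5)| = 10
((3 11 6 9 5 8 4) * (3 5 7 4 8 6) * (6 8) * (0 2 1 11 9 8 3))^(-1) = (0 11 1 2)(3 5 4 7 9)(6 8)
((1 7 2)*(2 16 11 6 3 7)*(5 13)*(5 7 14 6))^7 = (1 2)(3 14 6)(5 7 11 13 16)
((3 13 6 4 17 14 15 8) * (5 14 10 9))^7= (3 5 4 8 9 6 15 10 13 14 17)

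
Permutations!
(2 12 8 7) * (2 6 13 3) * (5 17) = (2 12 8 7 6 13 3)(5 17) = [0, 1, 12, 2, 4, 17, 13, 6, 7, 9, 10, 11, 8, 3, 14, 15, 16, 5]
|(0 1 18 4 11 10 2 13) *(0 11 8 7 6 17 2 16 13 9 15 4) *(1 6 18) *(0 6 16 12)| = |(0 16 13 11 10 12)(2 9 15 4 8 7 18 6 17)| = 18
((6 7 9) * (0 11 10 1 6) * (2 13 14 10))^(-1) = (0 9 7 6 1 10 14 13 2 11) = ((0 11 2 13 14 10 1 6 7 9))^(-1)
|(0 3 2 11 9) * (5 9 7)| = |(0 3 2 11 7 5 9)| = 7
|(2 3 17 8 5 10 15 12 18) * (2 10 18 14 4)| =11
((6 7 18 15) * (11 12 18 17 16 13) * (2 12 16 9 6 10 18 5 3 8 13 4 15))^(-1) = (2 18 10 15 4 16 11 13 8 3 5 12)(6 9 17 7)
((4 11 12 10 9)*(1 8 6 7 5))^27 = ((1 8 6 7 5)(4 11 12 10 9))^27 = (1 6 5 8 7)(4 12 9 11 10)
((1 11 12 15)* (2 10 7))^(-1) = (1 15 12 11)(2 7 10)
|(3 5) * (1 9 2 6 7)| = 10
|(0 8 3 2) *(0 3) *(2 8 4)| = |(0 4 2 3 8)| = 5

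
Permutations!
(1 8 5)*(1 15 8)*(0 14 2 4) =(0 14 2 4)(5 15 8) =[14, 1, 4, 3, 0, 15, 6, 7, 5, 9, 10, 11, 12, 13, 2, 8]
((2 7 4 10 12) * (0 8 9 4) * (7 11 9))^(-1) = (0 7 8)(2 12 10 4 9 11)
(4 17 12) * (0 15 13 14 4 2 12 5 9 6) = (0 15 13 14 4 17 5 9 6)(2 12) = [15, 1, 12, 3, 17, 9, 0, 7, 8, 6, 10, 11, 2, 14, 4, 13, 16, 5]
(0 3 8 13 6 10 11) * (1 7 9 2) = (0 3 8 13 6 10 11)(1 7 9 2) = [3, 7, 1, 8, 4, 5, 10, 9, 13, 2, 11, 0, 12, 6]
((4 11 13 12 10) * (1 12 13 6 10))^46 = (13)(4 6)(10 11)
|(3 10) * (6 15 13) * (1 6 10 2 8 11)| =9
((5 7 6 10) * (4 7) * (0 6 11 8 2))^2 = (0 10 4 11 2 6 5 7 8)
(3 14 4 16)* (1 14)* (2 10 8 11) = (1 14 4 16 3)(2 10 8 11) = [0, 14, 10, 1, 16, 5, 6, 7, 11, 9, 8, 2, 12, 13, 4, 15, 3]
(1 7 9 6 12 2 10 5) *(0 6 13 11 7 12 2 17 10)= (0 6 2)(1 12 17 10 5)(7 9 13 11)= [6, 12, 0, 3, 4, 1, 2, 9, 8, 13, 5, 7, 17, 11, 14, 15, 16, 10]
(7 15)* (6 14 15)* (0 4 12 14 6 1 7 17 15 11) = (0 4 12 14 11)(1 7)(15 17) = [4, 7, 2, 3, 12, 5, 6, 1, 8, 9, 10, 0, 14, 13, 11, 17, 16, 15]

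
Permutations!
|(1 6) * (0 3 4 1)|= 5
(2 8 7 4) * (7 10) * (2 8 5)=(2 5)(4 8 10 7)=[0, 1, 5, 3, 8, 2, 6, 4, 10, 9, 7]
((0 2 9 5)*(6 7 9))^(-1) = ((0 2 6 7 9 5))^(-1) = (0 5 9 7 6 2)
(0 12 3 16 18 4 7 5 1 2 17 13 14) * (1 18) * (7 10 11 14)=(0 12 3 16 1 2 17 13 7 5 18 4 10 11 14)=[12, 2, 17, 16, 10, 18, 6, 5, 8, 9, 11, 14, 3, 7, 0, 15, 1, 13, 4]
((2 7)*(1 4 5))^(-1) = (1 5 4)(2 7)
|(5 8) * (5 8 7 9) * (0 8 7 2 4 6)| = 8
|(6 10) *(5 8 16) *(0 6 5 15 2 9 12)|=|(0 6 10 5 8 16 15 2 9 12)|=10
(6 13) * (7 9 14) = [0, 1, 2, 3, 4, 5, 13, 9, 8, 14, 10, 11, 12, 6, 7] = (6 13)(7 9 14)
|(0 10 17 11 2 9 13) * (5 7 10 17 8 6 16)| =6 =|(0 17 11 2 9 13)(5 7 10 8 6 16)|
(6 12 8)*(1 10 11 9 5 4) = (1 10 11 9 5 4)(6 12 8) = [0, 10, 2, 3, 1, 4, 12, 7, 6, 5, 11, 9, 8]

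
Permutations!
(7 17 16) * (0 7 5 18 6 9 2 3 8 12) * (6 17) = (0 7 6 9 2 3 8 12)(5 18 17 16) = [7, 1, 3, 8, 4, 18, 9, 6, 12, 2, 10, 11, 0, 13, 14, 15, 5, 16, 17]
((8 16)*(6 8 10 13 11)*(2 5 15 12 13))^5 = ((2 5 15 12 13 11 6 8 16 10))^5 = (2 11)(5 6)(8 15)(10 13)(12 16)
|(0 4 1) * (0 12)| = 4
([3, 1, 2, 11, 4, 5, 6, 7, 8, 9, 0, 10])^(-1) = [10, 1, 2, 0, 4, 5, 6, 7, 8, 9, 11, 3]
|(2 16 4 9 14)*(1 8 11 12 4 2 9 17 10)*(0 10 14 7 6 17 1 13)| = |(0 10 13)(1 8 11 12 4)(2 16)(6 17 14 9 7)| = 30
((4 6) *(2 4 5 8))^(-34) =(2 4 6 5 8)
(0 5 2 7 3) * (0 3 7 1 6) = (7)(0 5 2 1 6) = [5, 6, 1, 3, 4, 2, 0, 7]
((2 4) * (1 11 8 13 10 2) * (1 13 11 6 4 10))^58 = (1 4)(6 13)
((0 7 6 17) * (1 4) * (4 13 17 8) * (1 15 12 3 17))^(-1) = (0 17 3 12 15 4 8 6 7)(1 13)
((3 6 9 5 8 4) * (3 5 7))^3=(3 7 9 6)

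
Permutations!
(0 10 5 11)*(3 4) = (0 10 5 11)(3 4) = [10, 1, 2, 4, 3, 11, 6, 7, 8, 9, 5, 0]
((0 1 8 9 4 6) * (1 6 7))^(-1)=(0 6)(1 7 4 9 8)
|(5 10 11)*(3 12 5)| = |(3 12 5 10 11)| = 5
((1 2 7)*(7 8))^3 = (1 7 8 2)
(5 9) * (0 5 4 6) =(0 5 9 4 6) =[5, 1, 2, 3, 6, 9, 0, 7, 8, 4]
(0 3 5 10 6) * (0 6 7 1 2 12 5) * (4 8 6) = [3, 2, 12, 0, 8, 10, 4, 1, 6, 9, 7, 11, 5] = (0 3)(1 2 12 5 10 7)(4 8 6)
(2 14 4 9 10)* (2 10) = (2 14 4 9) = [0, 1, 14, 3, 9, 5, 6, 7, 8, 2, 10, 11, 12, 13, 4]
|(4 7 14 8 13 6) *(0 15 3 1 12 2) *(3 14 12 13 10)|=13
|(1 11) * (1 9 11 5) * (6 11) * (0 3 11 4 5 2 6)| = 20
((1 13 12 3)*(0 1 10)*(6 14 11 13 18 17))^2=((0 1 18 17 6 14 11 13 12 3 10))^2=(0 18 6 11 12 10 1 17 14 13 3)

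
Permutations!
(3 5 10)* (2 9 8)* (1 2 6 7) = [0, 2, 9, 5, 4, 10, 7, 1, 6, 8, 3] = (1 2 9 8 6 7)(3 5 10)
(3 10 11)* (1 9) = [0, 9, 2, 10, 4, 5, 6, 7, 8, 1, 11, 3] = (1 9)(3 10 11)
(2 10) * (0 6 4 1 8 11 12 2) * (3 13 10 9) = (0 6 4 1 8 11 12 2 9 3 13 10) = [6, 8, 9, 13, 1, 5, 4, 7, 11, 3, 0, 12, 2, 10]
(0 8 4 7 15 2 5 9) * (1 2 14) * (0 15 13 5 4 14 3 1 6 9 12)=[8, 2, 4, 1, 7, 12, 9, 13, 14, 15, 10, 11, 0, 5, 6, 3]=(0 8 14 6 9 15 3 1 2 4 7 13 5 12)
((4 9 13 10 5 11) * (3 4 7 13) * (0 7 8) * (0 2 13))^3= (0 7)(2 5)(8 10)(11 13)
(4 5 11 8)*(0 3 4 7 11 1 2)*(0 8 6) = [3, 2, 8, 4, 5, 1, 0, 11, 7, 9, 10, 6] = (0 3 4 5 1 2 8 7 11 6)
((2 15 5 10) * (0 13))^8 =((0 13)(2 15 5 10))^8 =(15)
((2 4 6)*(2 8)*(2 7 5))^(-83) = ((2 4 6 8 7 5))^(-83) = (2 4 6 8 7 5)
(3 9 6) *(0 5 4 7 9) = (0 5 4 7 9 6 3) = [5, 1, 2, 0, 7, 4, 3, 9, 8, 6]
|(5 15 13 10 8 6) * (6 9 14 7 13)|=6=|(5 15 6)(7 13 10 8 9 14)|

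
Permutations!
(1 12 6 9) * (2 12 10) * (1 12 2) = (1 10)(6 9 12) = [0, 10, 2, 3, 4, 5, 9, 7, 8, 12, 1, 11, 6]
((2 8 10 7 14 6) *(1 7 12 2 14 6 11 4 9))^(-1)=(1 9 4 11 14 6 7)(2 12 10 8)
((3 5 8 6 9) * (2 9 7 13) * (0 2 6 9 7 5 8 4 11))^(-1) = ((0 2 7 13 6 5 4 11)(3 8 9))^(-1) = (0 11 4 5 6 13 7 2)(3 9 8)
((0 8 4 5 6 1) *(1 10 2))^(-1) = (0 1 2 10 6 5 4 8)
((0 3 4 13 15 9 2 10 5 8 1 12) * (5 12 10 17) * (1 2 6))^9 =((0 3 4 13 15 9 6 1 10 12)(2 17 5 8))^9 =(0 12 10 1 6 9 15 13 4 3)(2 17 5 8)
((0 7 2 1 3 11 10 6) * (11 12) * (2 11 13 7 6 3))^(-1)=((0 6)(1 2)(3 12 13 7 11 10))^(-1)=(0 6)(1 2)(3 10 11 7 13 12)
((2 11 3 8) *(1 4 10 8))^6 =(1 3 11 2 8 10 4)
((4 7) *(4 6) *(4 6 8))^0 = (8)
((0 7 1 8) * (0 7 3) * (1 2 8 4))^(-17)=((0 3)(1 4)(2 8 7))^(-17)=(0 3)(1 4)(2 8 7)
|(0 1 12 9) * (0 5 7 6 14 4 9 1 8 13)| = |(0 8 13)(1 12)(4 9 5 7 6 14)| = 6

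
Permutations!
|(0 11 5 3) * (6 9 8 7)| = |(0 11 5 3)(6 9 8 7)| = 4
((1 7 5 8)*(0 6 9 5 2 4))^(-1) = ((0 6 9 5 8 1 7 2 4))^(-1) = (0 4 2 7 1 8 5 9 6)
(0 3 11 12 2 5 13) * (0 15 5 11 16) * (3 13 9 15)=(0 13 3 16)(2 11 12)(5 9 15)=[13, 1, 11, 16, 4, 9, 6, 7, 8, 15, 10, 12, 2, 3, 14, 5, 0]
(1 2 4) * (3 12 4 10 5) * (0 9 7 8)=[9, 2, 10, 12, 1, 3, 6, 8, 0, 7, 5, 11, 4]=(0 9 7 8)(1 2 10 5 3 12 4)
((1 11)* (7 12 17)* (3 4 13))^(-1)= (1 11)(3 13 4)(7 17 12)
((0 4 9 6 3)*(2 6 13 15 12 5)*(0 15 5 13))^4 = (0 4 9)(2 12 6 13 3 5 15)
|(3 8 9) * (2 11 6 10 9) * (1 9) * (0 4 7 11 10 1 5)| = 12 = |(0 4 7 11 6 1 9 3 8 2 10 5)|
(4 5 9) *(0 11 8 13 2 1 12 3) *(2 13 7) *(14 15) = (0 11 8 7 2 1 12 3)(4 5 9)(14 15) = [11, 12, 1, 0, 5, 9, 6, 2, 7, 4, 10, 8, 3, 13, 15, 14]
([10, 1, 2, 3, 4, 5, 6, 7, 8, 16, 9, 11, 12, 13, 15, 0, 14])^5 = [15, 1, 2, 3, 4, 5, 6, 7, 8, 10, 0, 11, 12, 13, 16, 14, 9]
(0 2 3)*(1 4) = (0 2 3)(1 4) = [2, 4, 3, 0, 1]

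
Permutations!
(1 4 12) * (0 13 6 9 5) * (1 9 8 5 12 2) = (0 13 6 8 5)(1 4 2)(9 12) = [13, 4, 1, 3, 2, 0, 8, 7, 5, 12, 10, 11, 9, 6]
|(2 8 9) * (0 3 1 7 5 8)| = |(0 3 1 7 5 8 9 2)| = 8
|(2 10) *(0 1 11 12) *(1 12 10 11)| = 6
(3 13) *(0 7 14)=(0 7 14)(3 13)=[7, 1, 2, 13, 4, 5, 6, 14, 8, 9, 10, 11, 12, 3, 0]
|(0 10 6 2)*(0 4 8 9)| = 7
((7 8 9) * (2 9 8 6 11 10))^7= ((2 9 7 6 11 10))^7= (2 9 7 6 11 10)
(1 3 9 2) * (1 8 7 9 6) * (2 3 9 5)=[0, 9, 8, 6, 4, 2, 1, 5, 7, 3]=(1 9 3 6)(2 8 7 5)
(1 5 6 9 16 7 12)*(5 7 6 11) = [0, 7, 2, 3, 4, 11, 9, 12, 8, 16, 10, 5, 1, 13, 14, 15, 6] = (1 7 12)(5 11)(6 9 16)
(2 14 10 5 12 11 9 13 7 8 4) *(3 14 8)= [0, 1, 8, 14, 2, 12, 6, 3, 4, 13, 5, 9, 11, 7, 10]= (2 8 4)(3 14 10 5 12 11 9 13 7)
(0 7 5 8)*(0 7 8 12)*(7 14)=(0 8 14 7 5 12)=[8, 1, 2, 3, 4, 12, 6, 5, 14, 9, 10, 11, 0, 13, 7]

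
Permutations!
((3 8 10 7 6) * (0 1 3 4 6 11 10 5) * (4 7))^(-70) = ((0 1 3 8 5)(4 6 7 11 10))^(-70) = (11)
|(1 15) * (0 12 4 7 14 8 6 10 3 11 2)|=|(0 12 4 7 14 8 6 10 3 11 2)(1 15)|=22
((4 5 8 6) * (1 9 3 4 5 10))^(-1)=(1 10 4 3 9)(5 6 8)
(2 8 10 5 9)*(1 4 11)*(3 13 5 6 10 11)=(1 4 3 13 5 9 2 8 11)(6 10)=[0, 4, 8, 13, 3, 9, 10, 7, 11, 2, 6, 1, 12, 5]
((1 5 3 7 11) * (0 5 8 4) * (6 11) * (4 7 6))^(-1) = ((0 5 3 6 11 1 8 7 4))^(-1) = (0 4 7 8 1 11 6 3 5)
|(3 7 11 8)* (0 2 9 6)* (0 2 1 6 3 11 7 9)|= 4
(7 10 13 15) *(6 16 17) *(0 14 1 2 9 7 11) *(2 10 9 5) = (0 14 1 10 13 15 11)(2 5)(6 16 17)(7 9) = [14, 10, 5, 3, 4, 2, 16, 9, 8, 7, 13, 0, 12, 15, 1, 11, 17, 6]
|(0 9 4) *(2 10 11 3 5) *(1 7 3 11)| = 6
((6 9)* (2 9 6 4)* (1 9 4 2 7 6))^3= (1 4)(2 6)(7 9)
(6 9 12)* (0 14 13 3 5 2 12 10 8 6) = [14, 1, 12, 5, 4, 2, 9, 7, 6, 10, 8, 11, 0, 3, 13] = (0 14 13 3 5 2 12)(6 9 10 8)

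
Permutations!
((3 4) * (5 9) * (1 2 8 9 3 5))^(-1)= ((1 2 8 9)(3 4 5))^(-1)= (1 9 8 2)(3 5 4)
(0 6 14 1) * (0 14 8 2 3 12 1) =(0 6 8 2 3 12 1 14) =[6, 14, 3, 12, 4, 5, 8, 7, 2, 9, 10, 11, 1, 13, 0]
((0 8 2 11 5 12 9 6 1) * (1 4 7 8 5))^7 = (0 8 9 1 7 12 11 4 5 2 6)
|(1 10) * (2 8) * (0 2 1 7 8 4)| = |(0 2 4)(1 10 7 8)| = 12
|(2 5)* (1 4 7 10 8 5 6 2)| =|(1 4 7 10 8 5)(2 6)| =6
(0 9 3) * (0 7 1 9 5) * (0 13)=(0 5 13)(1 9 3 7)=[5, 9, 2, 7, 4, 13, 6, 1, 8, 3, 10, 11, 12, 0]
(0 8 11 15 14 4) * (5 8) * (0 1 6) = [5, 6, 2, 3, 1, 8, 0, 7, 11, 9, 10, 15, 12, 13, 4, 14] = (0 5 8 11 15 14 4 1 6)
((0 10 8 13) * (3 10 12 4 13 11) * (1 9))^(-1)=(0 13 4 12)(1 9)(3 11 8 10)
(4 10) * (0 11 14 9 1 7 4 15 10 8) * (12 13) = (0 11 14 9 1 7 4 8)(10 15)(12 13) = [11, 7, 2, 3, 8, 5, 6, 4, 0, 1, 15, 14, 13, 12, 9, 10]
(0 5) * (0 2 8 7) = (0 5 2 8 7) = [5, 1, 8, 3, 4, 2, 6, 0, 7]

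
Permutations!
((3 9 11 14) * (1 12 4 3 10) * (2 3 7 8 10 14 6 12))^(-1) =(14)(1 10 8 7 4 12 6 11 9 3 2)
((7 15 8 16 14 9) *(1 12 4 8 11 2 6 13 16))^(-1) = ((1 12 4 8)(2 6 13 16 14 9 7 15 11))^(-1) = (1 8 4 12)(2 11 15 7 9 14 16 13 6)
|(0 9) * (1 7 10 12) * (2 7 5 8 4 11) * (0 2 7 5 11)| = |(0 9 2 5 8 4)(1 11 7 10 12)| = 30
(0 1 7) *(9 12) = (0 1 7)(9 12) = [1, 7, 2, 3, 4, 5, 6, 0, 8, 12, 10, 11, 9]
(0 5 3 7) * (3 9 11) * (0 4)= (0 5 9 11 3 7 4)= [5, 1, 2, 7, 0, 9, 6, 4, 8, 11, 10, 3]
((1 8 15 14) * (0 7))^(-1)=(0 7)(1 14 15 8)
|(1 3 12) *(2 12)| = 4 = |(1 3 2 12)|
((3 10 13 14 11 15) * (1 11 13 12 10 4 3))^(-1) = ((1 11 15)(3 4)(10 12)(13 14))^(-1) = (1 15 11)(3 4)(10 12)(13 14)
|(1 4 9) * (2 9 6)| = 5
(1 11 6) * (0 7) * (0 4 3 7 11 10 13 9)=(0 11 6 1 10 13 9)(3 7 4)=[11, 10, 2, 7, 3, 5, 1, 4, 8, 0, 13, 6, 12, 9]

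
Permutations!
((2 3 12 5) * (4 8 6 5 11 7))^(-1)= (2 5 6 8 4 7 11 12 3)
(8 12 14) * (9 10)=(8 12 14)(9 10)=[0, 1, 2, 3, 4, 5, 6, 7, 12, 10, 9, 11, 14, 13, 8]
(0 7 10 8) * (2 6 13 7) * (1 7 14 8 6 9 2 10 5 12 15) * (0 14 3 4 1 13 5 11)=[10, 7, 9, 4, 1, 12, 5, 11, 14, 2, 6, 0, 15, 3, 8, 13]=(0 10 6 5 12 15 13 3 4 1 7 11)(2 9)(8 14)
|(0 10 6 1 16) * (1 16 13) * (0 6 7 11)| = 4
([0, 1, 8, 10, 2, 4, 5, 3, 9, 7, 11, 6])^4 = [0, 1, 3, 5, 7, 9, 8, 6, 10, 11, 4, 2]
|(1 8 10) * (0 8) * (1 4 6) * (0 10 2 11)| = |(0 8 2 11)(1 10 4 6)| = 4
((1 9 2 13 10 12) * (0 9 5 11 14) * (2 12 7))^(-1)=(0 14 11 5 1 12 9)(2 7 10 13)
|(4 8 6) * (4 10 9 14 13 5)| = 8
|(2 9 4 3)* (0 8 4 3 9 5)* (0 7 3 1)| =20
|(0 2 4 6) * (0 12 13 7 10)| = 8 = |(0 2 4 6 12 13 7 10)|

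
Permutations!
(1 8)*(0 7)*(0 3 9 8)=(0 7 3 9 8 1)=[7, 0, 2, 9, 4, 5, 6, 3, 1, 8]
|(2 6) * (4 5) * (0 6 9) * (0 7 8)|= 6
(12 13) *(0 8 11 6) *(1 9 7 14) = [8, 9, 2, 3, 4, 5, 0, 14, 11, 7, 10, 6, 13, 12, 1] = (0 8 11 6)(1 9 7 14)(12 13)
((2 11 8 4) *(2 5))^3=((2 11 8 4 5))^3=(2 4 11 5 8)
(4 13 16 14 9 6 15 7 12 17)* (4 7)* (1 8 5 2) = (1 8 5 2)(4 13 16 14 9 6 15)(7 12 17) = [0, 8, 1, 3, 13, 2, 15, 12, 5, 6, 10, 11, 17, 16, 9, 4, 14, 7]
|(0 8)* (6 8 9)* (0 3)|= |(0 9 6 8 3)|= 5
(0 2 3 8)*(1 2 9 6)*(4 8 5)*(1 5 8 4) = (0 9 6 5 1 2 3 8) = [9, 2, 3, 8, 4, 1, 5, 7, 0, 6]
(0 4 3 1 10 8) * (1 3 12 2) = [4, 10, 1, 3, 12, 5, 6, 7, 0, 9, 8, 11, 2] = (0 4 12 2 1 10 8)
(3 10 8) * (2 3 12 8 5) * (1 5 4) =(1 5 2 3 10 4)(8 12) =[0, 5, 3, 10, 1, 2, 6, 7, 12, 9, 4, 11, 8]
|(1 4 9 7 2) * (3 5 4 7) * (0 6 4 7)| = 9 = |(0 6 4 9 3 5 7 2 1)|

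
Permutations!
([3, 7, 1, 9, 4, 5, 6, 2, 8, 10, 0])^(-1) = [10, 2, 7, 0, 4, 5, 6, 1, 8, 3, 9]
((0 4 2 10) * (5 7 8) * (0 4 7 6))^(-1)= ((0 7 8 5 6)(2 10 4))^(-1)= (0 6 5 8 7)(2 4 10)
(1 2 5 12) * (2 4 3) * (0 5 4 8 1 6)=(0 5 12 6)(1 8)(2 4 3)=[5, 8, 4, 2, 3, 12, 0, 7, 1, 9, 10, 11, 6]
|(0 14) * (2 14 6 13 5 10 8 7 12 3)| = 11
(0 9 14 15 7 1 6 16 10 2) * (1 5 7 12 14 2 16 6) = (0 9 2)(5 7)(10 16)(12 14 15) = [9, 1, 0, 3, 4, 7, 6, 5, 8, 2, 16, 11, 14, 13, 15, 12, 10]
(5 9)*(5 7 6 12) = (5 9 7 6 12) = [0, 1, 2, 3, 4, 9, 12, 6, 8, 7, 10, 11, 5]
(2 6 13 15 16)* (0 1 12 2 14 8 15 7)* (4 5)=[1, 12, 6, 3, 5, 4, 13, 0, 15, 9, 10, 11, 2, 7, 8, 16, 14]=(0 1 12 2 6 13 7)(4 5)(8 15 16 14)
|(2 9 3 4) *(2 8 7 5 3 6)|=|(2 9 6)(3 4 8 7 5)|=15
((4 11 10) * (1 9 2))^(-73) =((1 9 2)(4 11 10))^(-73) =(1 2 9)(4 10 11)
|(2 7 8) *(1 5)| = |(1 5)(2 7 8)| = 6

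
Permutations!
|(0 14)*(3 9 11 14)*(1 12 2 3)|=|(0 1 12 2 3 9 11 14)|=8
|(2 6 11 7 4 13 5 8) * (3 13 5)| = 14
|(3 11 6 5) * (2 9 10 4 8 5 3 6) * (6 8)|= 14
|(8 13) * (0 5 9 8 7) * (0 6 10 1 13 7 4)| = 10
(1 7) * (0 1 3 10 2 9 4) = [1, 7, 9, 10, 0, 5, 6, 3, 8, 4, 2] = (0 1 7 3 10 2 9 4)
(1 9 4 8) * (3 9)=(1 3 9 4 8)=[0, 3, 2, 9, 8, 5, 6, 7, 1, 4]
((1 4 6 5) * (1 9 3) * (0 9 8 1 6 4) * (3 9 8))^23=((9)(0 8 1)(3 6 5))^23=(9)(0 1 8)(3 5 6)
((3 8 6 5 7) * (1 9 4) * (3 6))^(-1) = (1 4 9)(3 8)(5 6 7)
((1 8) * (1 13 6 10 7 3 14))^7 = (1 14 3 7 10 6 13 8)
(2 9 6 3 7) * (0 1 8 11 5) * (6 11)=(0 1 8 6 3 7 2 9 11 5)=[1, 8, 9, 7, 4, 0, 3, 2, 6, 11, 10, 5]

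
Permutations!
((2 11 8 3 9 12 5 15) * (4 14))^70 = (2 5 9 8)(3 11 15 12)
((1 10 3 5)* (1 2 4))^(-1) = ((1 10 3 5 2 4))^(-1) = (1 4 2 5 3 10)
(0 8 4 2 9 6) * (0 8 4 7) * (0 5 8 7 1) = (0 4 2 9 6 7 5 8 1) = [4, 0, 9, 3, 2, 8, 7, 5, 1, 6]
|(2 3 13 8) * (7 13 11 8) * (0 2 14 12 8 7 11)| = |(0 2 3)(7 13 11)(8 14 12)| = 3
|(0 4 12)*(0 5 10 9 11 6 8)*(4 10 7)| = 12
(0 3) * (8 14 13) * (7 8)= (0 3)(7 8 14 13)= [3, 1, 2, 0, 4, 5, 6, 8, 14, 9, 10, 11, 12, 7, 13]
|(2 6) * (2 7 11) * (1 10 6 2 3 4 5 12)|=|(1 10 6 7 11 3 4 5 12)|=9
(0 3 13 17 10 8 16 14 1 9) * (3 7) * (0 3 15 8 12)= (0 7 15 8 16 14 1 9 3 13 17 10 12)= [7, 9, 2, 13, 4, 5, 6, 15, 16, 3, 12, 11, 0, 17, 1, 8, 14, 10]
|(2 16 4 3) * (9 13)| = 4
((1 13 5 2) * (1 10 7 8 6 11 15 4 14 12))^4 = (1 10 11 12 2 6 14 5 8 4 13 7 15)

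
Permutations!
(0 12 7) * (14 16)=(0 12 7)(14 16)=[12, 1, 2, 3, 4, 5, 6, 0, 8, 9, 10, 11, 7, 13, 16, 15, 14]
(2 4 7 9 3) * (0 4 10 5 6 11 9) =(0 4 7)(2 10 5 6 11 9 3) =[4, 1, 10, 2, 7, 6, 11, 0, 8, 3, 5, 9]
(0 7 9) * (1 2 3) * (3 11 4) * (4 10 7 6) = (0 6 4 3 1 2 11 10 7 9) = [6, 2, 11, 1, 3, 5, 4, 9, 8, 0, 7, 10]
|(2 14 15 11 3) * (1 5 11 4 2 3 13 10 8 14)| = 10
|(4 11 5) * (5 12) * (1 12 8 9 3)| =8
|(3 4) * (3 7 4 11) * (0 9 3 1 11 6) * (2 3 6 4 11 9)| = 9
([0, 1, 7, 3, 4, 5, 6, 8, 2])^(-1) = (2 8 7)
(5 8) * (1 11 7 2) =[0, 11, 1, 3, 4, 8, 6, 2, 5, 9, 10, 7] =(1 11 7 2)(5 8)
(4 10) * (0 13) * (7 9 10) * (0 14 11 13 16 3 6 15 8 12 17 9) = (0 16 3 6 15 8 12 17 9 10 4 7)(11 13 14) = [16, 1, 2, 6, 7, 5, 15, 0, 12, 10, 4, 13, 17, 14, 11, 8, 3, 9]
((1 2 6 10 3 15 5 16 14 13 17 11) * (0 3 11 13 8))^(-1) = (0 8 14 16 5 15 3)(1 11 10 6 2)(13 17)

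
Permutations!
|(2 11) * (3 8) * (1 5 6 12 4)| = |(1 5 6 12 4)(2 11)(3 8)| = 10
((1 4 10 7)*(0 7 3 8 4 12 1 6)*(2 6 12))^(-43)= (0 6 2 1 12 7)(3 8 4 10)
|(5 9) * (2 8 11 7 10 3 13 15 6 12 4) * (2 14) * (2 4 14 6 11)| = |(2 8)(3 13 15 11 7 10)(4 6 12 14)(5 9)| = 12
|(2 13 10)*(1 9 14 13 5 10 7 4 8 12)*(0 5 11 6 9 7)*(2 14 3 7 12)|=|(0 5 10 14 13)(1 12)(2 11 6 9 3 7 4 8)|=40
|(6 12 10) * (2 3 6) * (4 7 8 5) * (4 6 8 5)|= 9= |(2 3 8 4 7 5 6 12 10)|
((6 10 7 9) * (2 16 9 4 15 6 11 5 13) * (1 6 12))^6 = (16)(1 12 15 4 7 10 6)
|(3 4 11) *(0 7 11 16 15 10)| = |(0 7 11 3 4 16 15 10)| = 8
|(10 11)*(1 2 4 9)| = |(1 2 4 9)(10 11)| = 4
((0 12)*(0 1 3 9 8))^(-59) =(0 12 1 3 9 8)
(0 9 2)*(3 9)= [3, 1, 0, 9, 4, 5, 6, 7, 8, 2]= (0 3 9 2)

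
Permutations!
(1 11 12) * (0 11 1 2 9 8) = [11, 1, 9, 3, 4, 5, 6, 7, 0, 8, 10, 12, 2] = (0 11 12 2 9 8)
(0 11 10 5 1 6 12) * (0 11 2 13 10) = (0 2 13 10 5 1 6 12 11) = [2, 6, 13, 3, 4, 1, 12, 7, 8, 9, 5, 0, 11, 10]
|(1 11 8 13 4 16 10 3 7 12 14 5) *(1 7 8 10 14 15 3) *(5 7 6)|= |(1 11 10)(3 8 13 4 16 14 7 12 15)(5 6)|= 18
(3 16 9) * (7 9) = (3 16 7 9) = [0, 1, 2, 16, 4, 5, 6, 9, 8, 3, 10, 11, 12, 13, 14, 15, 7]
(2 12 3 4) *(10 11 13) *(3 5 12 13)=(2 13 10 11 3 4)(5 12)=[0, 1, 13, 4, 2, 12, 6, 7, 8, 9, 11, 3, 5, 10]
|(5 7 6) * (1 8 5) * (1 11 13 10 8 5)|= 8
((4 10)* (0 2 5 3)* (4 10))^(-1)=(10)(0 3 5 2)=((10)(0 2 5 3))^(-1)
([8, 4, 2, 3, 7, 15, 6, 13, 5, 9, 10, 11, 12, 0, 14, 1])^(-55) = (0 8 5 15 1 4 7 13)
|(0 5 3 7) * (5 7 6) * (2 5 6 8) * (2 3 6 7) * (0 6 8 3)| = 4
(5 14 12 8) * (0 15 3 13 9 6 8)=(0 15 3 13 9 6 8 5 14 12)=[15, 1, 2, 13, 4, 14, 8, 7, 5, 6, 10, 11, 0, 9, 12, 3]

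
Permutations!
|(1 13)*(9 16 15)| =6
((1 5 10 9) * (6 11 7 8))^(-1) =((1 5 10 9)(6 11 7 8))^(-1) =(1 9 10 5)(6 8 7 11)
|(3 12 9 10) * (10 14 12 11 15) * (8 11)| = 15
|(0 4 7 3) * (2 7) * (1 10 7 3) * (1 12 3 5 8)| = |(0 4 2 5 8 1 10 7 12 3)| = 10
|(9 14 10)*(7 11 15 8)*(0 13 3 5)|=|(0 13 3 5)(7 11 15 8)(9 14 10)|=12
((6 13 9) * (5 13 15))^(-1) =((5 13 9 6 15))^(-1) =(5 15 6 9 13)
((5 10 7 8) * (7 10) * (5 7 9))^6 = (10)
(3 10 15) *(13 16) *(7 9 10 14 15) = [0, 1, 2, 14, 4, 5, 6, 9, 8, 10, 7, 11, 12, 16, 15, 3, 13] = (3 14 15)(7 9 10)(13 16)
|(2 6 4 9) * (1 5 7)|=|(1 5 7)(2 6 4 9)|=12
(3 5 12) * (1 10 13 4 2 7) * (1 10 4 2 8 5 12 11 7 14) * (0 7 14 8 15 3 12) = (0 7 10 13 2 8 5 11 14 1 4 15 3) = [7, 4, 8, 0, 15, 11, 6, 10, 5, 9, 13, 14, 12, 2, 1, 3]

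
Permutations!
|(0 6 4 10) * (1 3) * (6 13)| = |(0 13 6 4 10)(1 3)| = 10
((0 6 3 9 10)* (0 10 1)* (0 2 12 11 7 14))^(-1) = (0 14 7 11 12 2 1 9 3 6)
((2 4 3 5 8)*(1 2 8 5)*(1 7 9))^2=((1 2 4 3 7 9))^2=(1 4 7)(2 3 9)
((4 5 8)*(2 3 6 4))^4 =((2 3 6 4 5 8))^4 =(2 5 6)(3 8 4)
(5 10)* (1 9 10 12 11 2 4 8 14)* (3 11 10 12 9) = (1 3 11 2 4 8 14)(5 9 12 10) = [0, 3, 4, 11, 8, 9, 6, 7, 14, 12, 5, 2, 10, 13, 1]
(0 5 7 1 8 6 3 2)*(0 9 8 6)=(0 5 7 1 6 3 2 9 8)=[5, 6, 9, 2, 4, 7, 3, 1, 0, 8]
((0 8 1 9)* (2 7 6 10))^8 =((0 8 1 9)(2 7 6 10))^8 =(10)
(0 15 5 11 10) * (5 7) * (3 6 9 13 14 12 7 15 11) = (15)(0 11 10)(3 6 9 13 14 12 7 5) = [11, 1, 2, 6, 4, 3, 9, 5, 8, 13, 0, 10, 7, 14, 12, 15]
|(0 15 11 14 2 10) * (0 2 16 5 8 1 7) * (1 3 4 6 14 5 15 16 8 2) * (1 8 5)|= 24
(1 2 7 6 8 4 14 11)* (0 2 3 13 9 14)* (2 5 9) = (0 5 9 14 11 1 3 13 2 7 6 8 4) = [5, 3, 7, 13, 0, 9, 8, 6, 4, 14, 10, 1, 12, 2, 11]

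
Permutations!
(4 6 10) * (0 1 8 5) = (0 1 8 5)(4 6 10) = [1, 8, 2, 3, 6, 0, 10, 7, 5, 9, 4]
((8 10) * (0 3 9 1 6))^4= ((0 3 9 1 6)(8 10))^4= (10)(0 6 1 9 3)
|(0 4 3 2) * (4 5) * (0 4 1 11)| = 12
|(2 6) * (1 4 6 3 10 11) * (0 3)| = |(0 3 10 11 1 4 6 2)| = 8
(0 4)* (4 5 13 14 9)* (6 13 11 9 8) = (0 5 11 9 4)(6 13 14 8) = [5, 1, 2, 3, 0, 11, 13, 7, 6, 4, 10, 9, 12, 14, 8]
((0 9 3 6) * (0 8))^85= (9)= ((0 9 3 6 8))^85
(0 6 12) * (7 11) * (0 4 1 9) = (0 6 12 4 1 9)(7 11) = [6, 9, 2, 3, 1, 5, 12, 11, 8, 0, 10, 7, 4]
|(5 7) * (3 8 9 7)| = 5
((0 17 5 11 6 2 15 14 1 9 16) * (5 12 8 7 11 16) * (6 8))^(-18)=((0 17 12 6 2 15 14 1 9 5 16)(7 11 8))^(-18)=(0 2 9 17 15 5 12 14 16 6 1)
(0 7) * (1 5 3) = (0 7)(1 5 3) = [7, 5, 2, 1, 4, 3, 6, 0]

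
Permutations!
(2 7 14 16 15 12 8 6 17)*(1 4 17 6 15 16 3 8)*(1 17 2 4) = (2 7 14 3 8 15 12 17 4) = [0, 1, 7, 8, 2, 5, 6, 14, 15, 9, 10, 11, 17, 13, 3, 12, 16, 4]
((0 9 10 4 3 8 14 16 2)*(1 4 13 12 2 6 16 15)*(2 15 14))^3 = (0 13 1 8 9 12 4 2 10 15 3)(6 16)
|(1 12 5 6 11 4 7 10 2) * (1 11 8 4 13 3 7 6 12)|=|(2 11 13 3 7 10)(4 6 8)(5 12)|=6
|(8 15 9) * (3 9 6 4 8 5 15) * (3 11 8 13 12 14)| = 18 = |(3 9 5 15 6 4 13 12 14)(8 11)|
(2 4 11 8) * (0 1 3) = (0 1 3)(2 4 11 8) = [1, 3, 4, 0, 11, 5, 6, 7, 2, 9, 10, 8]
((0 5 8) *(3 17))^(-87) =(3 17) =((0 5 8)(3 17))^(-87)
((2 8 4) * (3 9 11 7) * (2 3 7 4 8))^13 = ((3 9 11 4))^13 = (3 9 11 4)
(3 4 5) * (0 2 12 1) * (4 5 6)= (0 2 12 1)(3 5)(4 6)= [2, 0, 12, 5, 6, 3, 4, 7, 8, 9, 10, 11, 1]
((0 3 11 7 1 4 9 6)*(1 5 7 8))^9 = (0 3 11 8 1 4 9 6)(5 7)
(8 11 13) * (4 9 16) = [0, 1, 2, 3, 9, 5, 6, 7, 11, 16, 10, 13, 12, 8, 14, 15, 4] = (4 9 16)(8 11 13)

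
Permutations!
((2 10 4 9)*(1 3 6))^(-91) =((1 3 6)(2 10 4 9))^(-91) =(1 6 3)(2 10 4 9)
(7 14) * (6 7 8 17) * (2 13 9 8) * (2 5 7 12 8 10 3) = [0, 1, 13, 2, 4, 7, 12, 14, 17, 10, 3, 11, 8, 9, 5, 15, 16, 6] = (2 13 9 10 3)(5 7 14)(6 12 8 17)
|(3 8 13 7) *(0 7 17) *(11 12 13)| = 8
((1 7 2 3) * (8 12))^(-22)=((1 7 2 3)(8 12))^(-22)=(12)(1 2)(3 7)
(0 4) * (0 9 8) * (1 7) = [4, 7, 2, 3, 9, 5, 6, 1, 0, 8] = (0 4 9 8)(1 7)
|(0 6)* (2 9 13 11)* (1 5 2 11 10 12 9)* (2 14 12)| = |(0 6)(1 5 14 12 9 13 10 2)| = 8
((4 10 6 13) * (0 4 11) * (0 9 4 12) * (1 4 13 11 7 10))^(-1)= ((0 12)(1 4)(6 11 9 13 7 10))^(-1)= (0 12)(1 4)(6 10 7 13 9 11)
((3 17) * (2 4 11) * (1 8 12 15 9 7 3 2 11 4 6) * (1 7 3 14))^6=((1 8 12 15 9 3 17 2 6 7 14))^6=(1 17 8 2 12 6 15 7 9 14 3)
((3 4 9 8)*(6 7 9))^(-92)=(3 9 6)(4 8 7)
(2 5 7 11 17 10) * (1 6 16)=(1 6 16)(2 5 7 11 17 10)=[0, 6, 5, 3, 4, 7, 16, 11, 8, 9, 2, 17, 12, 13, 14, 15, 1, 10]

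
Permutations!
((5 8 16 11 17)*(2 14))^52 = (5 16 17 8 11)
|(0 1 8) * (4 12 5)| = 3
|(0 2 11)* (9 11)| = 4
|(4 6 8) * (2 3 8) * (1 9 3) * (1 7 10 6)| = 20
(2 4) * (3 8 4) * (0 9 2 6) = (0 9 2 3 8 4 6) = [9, 1, 3, 8, 6, 5, 0, 7, 4, 2]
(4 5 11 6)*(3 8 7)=(3 8 7)(4 5 11 6)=[0, 1, 2, 8, 5, 11, 4, 3, 7, 9, 10, 6]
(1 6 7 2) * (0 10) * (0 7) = (0 10 7 2 1 6) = [10, 6, 1, 3, 4, 5, 0, 2, 8, 9, 7]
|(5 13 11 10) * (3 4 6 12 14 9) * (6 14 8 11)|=|(3 4 14 9)(5 13 6 12 8 11 10)|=28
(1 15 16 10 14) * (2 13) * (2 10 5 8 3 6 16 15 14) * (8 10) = (1 14)(2 13 8 3 6 16 5 10) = [0, 14, 13, 6, 4, 10, 16, 7, 3, 9, 2, 11, 12, 8, 1, 15, 5]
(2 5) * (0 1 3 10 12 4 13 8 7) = (0 1 3 10 12 4 13 8 7)(2 5) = [1, 3, 5, 10, 13, 2, 6, 0, 7, 9, 12, 11, 4, 8]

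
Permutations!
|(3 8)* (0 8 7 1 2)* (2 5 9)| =|(0 8 3 7 1 5 9 2)| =8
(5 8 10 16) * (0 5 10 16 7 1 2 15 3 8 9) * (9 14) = (0 5 14 9)(1 2 15 3 8 16 10 7) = [5, 2, 15, 8, 4, 14, 6, 1, 16, 0, 7, 11, 12, 13, 9, 3, 10]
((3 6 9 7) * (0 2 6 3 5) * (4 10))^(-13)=(0 5 7 9 6 2)(4 10)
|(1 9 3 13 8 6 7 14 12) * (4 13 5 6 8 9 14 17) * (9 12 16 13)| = 35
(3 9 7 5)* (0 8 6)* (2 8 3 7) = (0 3 9 2 8 6)(5 7) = [3, 1, 8, 9, 4, 7, 0, 5, 6, 2]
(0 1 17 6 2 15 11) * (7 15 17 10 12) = (0 1 10 12 7 15 11)(2 17 6) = [1, 10, 17, 3, 4, 5, 2, 15, 8, 9, 12, 0, 7, 13, 14, 11, 16, 6]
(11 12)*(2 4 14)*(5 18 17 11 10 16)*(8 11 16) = [0, 1, 4, 3, 14, 18, 6, 7, 11, 9, 8, 12, 10, 13, 2, 15, 5, 16, 17] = (2 4 14)(5 18 17 16)(8 11 12 10)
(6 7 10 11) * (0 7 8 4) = [7, 1, 2, 3, 0, 5, 8, 10, 4, 9, 11, 6] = (0 7 10 11 6 8 4)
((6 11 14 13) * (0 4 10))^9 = ((0 4 10)(6 11 14 13))^9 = (6 11 14 13)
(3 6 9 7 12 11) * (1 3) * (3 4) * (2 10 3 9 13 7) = (1 4 9 2 10 3 6 13 7 12 11) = [0, 4, 10, 6, 9, 5, 13, 12, 8, 2, 3, 1, 11, 7]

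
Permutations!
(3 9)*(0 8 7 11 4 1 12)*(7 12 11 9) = (0 8 12)(1 11 4)(3 7 9) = [8, 11, 2, 7, 1, 5, 6, 9, 12, 3, 10, 4, 0]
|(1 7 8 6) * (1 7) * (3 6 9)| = |(3 6 7 8 9)| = 5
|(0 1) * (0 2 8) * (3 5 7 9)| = 4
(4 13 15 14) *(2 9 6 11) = (2 9 6 11)(4 13 15 14) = [0, 1, 9, 3, 13, 5, 11, 7, 8, 6, 10, 2, 12, 15, 4, 14]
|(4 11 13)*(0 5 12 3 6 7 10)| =|(0 5 12 3 6 7 10)(4 11 13)| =21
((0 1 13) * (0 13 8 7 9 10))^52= (13)(0 9 8)(1 10 7)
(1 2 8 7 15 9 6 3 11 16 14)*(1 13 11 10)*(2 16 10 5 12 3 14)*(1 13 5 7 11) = (1 16 2 8 11 10 13)(3 7 15 9 6 14 5 12) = [0, 16, 8, 7, 4, 12, 14, 15, 11, 6, 13, 10, 3, 1, 5, 9, 2]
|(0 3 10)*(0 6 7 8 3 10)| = 6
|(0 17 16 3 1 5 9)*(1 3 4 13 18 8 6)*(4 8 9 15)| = 12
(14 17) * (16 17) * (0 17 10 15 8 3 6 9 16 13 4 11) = [17, 1, 2, 6, 11, 5, 9, 7, 3, 16, 15, 0, 12, 4, 13, 8, 10, 14] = (0 17 14 13 4 11)(3 6 9 16 10 15 8)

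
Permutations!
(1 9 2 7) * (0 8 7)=(0 8 7 1 9 2)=[8, 9, 0, 3, 4, 5, 6, 1, 7, 2]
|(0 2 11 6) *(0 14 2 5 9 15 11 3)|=|(0 5 9 15 11 6 14 2 3)|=9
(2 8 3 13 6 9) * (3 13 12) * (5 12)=[0, 1, 8, 5, 4, 12, 9, 7, 13, 2, 10, 11, 3, 6]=(2 8 13 6 9)(3 5 12)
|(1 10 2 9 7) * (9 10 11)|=4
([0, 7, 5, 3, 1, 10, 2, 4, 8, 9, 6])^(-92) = (10)(1 7 4)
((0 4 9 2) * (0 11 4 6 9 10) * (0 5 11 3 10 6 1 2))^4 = (0 10 6 2 11)(1 5 9 3 4)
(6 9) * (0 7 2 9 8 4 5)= (0 7 2 9 6 8 4 5)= [7, 1, 9, 3, 5, 0, 8, 2, 4, 6]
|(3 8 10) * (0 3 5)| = 5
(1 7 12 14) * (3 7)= [0, 3, 2, 7, 4, 5, 6, 12, 8, 9, 10, 11, 14, 13, 1]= (1 3 7 12 14)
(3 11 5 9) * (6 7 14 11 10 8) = (3 10 8 6 7 14 11 5 9) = [0, 1, 2, 10, 4, 9, 7, 14, 6, 3, 8, 5, 12, 13, 11]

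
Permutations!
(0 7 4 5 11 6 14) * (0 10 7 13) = (0 13)(4 5 11 6 14 10 7) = [13, 1, 2, 3, 5, 11, 14, 4, 8, 9, 7, 6, 12, 0, 10]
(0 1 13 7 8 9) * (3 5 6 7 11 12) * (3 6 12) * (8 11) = (0 1 13 8 9)(3 5 12 6 7 11) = [1, 13, 2, 5, 4, 12, 7, 11, 9, 0, 10, 3, 6, 8]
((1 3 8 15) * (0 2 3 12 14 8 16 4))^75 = ((0 2 3 16 4)(1 12 14 8 15))^75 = (16)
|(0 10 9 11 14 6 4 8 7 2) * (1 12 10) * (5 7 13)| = |(0 1 12 10 9 11 14 6 4 8 13 5 7 2)| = 14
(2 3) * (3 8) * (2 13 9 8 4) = [0, 1, 4, 13, 2, 5, 6, 7, 3, 8, 10, 11, 12, 9] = (2 4)(3 13 9 8)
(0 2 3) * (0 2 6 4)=[6, 1, 3, 2, 0, 5, 4]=(0 6 4)(2 3)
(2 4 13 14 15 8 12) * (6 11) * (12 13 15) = (2 4 15 8 13 14 12)(6 11) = [0, 1, 4, 3, 15, 5, 11, 7, 13, 9, 10, 6, 2, 14, 12, 8]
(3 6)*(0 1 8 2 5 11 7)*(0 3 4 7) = (0 1 8 2 5 11)(3 6 4 7) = [1, 8, 5, 6, 7, 11, 4, 3, 2, 9, 10, 0]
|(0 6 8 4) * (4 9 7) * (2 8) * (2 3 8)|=7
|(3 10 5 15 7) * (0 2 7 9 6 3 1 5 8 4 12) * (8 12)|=22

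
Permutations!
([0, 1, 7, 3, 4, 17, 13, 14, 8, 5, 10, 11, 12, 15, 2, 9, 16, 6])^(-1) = (2 14 7)(5 9 15 13 6 17)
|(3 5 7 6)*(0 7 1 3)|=|(0 7 6)(1 3 5)|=3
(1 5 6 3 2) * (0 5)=(0 5 6 3 2 1)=[5, 0, 1, 2, 4, 6, 3]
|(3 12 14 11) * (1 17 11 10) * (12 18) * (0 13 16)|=24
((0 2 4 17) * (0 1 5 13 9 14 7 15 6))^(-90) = (0 13)(1 15)(2 9)(4 14)(5 6)(7 17)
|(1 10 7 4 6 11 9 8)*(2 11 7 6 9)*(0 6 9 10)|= 8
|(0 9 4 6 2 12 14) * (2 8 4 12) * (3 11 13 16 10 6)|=|(0 9 12 14)(3 11 13 16 10 6 8 4)|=8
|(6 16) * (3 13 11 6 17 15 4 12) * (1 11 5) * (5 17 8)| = |(1 11 6 16 8 5)(3 13 17 15 4 12)| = 6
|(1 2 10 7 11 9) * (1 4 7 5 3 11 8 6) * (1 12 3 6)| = 12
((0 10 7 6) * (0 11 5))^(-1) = ((0 10 7 6 11 5))^(-1) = (0 5 11 6 7 10)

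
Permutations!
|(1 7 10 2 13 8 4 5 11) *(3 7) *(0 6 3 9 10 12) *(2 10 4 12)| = |(0 6 3 7 2 13 8 12)(1 9 4 5 11)| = 40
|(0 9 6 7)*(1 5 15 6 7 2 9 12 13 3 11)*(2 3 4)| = 42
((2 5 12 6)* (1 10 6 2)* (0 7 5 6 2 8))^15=((0 7 5 12 8)(1 10 2 6))^15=(12)(1 6 2 10)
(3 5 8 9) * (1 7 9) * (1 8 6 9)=(1 7)(3 5 6 9)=[0, 7, 2, 5, 4, 6, 9, 1, 8, 3]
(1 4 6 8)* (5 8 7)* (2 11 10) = [0, 4, 11, 3, 6, 8, 7, 5, 1, 9, 2, 10] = (1 4 6 7 5 8)(2 11 10)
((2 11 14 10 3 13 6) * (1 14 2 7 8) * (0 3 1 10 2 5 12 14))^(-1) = (0 1 10 8 7 6 13 3)(2 14 12 5 11)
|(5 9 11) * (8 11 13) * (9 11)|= 6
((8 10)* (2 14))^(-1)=(2 14)(8 10)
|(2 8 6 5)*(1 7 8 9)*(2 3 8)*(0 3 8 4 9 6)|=|(0 3 4 9 1 7 2 6 5 8)|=10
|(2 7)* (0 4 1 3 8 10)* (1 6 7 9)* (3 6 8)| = |(0 4 8 10)(1 6 7 2 9)| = 20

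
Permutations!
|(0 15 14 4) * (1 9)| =|(0 15 14 4)(1 9)| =4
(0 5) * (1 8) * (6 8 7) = (0 5)(1 7 6 8) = [5, 7, 2, 3, 4, 0, 8, 6, 1]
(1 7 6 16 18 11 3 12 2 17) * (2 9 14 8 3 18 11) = (1 7 6 16 11 18 2 17)(3 12 9 14 8) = [0, 7, 17, 12, 4, 5, 16, 6, 3, 14, 10, 18, 9, 13, 8, 15, 11, 1, 2]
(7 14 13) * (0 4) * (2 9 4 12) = (0 12 2 9 4)(7 14 13) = [12, 1, 9, 3, 0, 5, 6, 14, 8, 4, 10, 11, 2, 7, 13]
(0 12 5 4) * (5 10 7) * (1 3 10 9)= (0 12 9 1 3 10 7 5 4)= [12, 3, 2, 10, 0, 4, 6, 5, 8, 1, 7, 11, 9]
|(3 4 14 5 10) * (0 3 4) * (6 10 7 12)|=|(0 3)(4 14 5 7 12 6 10)|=14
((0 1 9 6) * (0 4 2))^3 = (0 6)(1 4)(2 9) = ((0 1 9 6 4 2))^3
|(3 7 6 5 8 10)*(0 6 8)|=12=|(0 6 5)(3 7 8 10)|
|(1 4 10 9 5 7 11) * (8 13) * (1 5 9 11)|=6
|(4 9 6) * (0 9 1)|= 5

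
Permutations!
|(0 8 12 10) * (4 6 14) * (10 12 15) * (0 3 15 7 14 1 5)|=24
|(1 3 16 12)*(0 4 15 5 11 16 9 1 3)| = 10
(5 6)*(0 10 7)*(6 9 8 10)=(0 6 5 9 8 10 7)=[6, 1, 2, 3, 4, 9, 5, 0, 10, 8, 7]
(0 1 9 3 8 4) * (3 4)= (0 1 9 4)(3 8)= [1, 9, 2, 8, 0, 5, 6, 7, 3, 4]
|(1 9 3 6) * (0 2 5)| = 12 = |(0 2 5)(1 9 3 6)|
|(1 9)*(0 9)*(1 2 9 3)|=6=|(0 3 1)(2 9)|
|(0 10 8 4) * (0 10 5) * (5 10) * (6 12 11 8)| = 8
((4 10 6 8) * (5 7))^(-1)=(4 8 6 10)(5 7)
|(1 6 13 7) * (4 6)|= |(1 4 6 13 7)|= 5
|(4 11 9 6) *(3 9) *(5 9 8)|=|(3 8 5 9 6 4 11)|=7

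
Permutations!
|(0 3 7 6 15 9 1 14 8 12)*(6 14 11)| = 30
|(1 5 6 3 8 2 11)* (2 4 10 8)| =6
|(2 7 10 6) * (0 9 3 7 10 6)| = 7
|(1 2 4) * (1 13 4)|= |(1 2)(4 13)|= 2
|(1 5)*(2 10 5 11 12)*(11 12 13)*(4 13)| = 15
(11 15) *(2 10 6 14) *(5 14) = (2 10 6 5 14)(11 15) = [0, 1, 10, 3, 4, 14, 5, 7, 8, 9, 6, 15, 12, 13, 2, 11]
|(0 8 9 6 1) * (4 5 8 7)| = |(0 7 4 5 8 9 6 1)| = 8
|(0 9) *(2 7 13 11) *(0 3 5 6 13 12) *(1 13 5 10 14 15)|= |(0 9 3 10 14 15 1 13 11 2 7 12)(5 6)|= 12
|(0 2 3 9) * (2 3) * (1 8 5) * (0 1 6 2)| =|(0 3 9 1 8 5 6 2)| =8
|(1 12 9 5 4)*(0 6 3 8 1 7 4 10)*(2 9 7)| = 12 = |(0 6 3 8 1 12 7 4 2 9 5 10)|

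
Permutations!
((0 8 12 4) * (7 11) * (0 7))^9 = (0 4)(7 8)(11 12)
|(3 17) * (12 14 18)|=|(3 17)(12 14 18)|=6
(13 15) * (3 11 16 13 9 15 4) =(3 11 16 13 4)(9 15) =[0, 1, 2, 11, 3, 5, 6, 7, 8, 15, 10, 16, 12, 4, 14, 9, 13]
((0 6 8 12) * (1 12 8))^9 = (0 6 1 12)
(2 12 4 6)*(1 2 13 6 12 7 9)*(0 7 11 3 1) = (0 7 9)(1 2 11 3)(4 12)(6 13) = [7, 2, 11, 1, 12, 5, 13, 9, 8, 0, 10, 3, 4, 6]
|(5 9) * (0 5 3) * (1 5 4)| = |(0 4 1 5 9 3)| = 6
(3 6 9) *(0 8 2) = (0 8 2)(3 6 9) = [8, 1, 0, 6, 4, 5, 9, 7, 2, 3]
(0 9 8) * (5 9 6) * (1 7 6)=(0 1 7 6 5 9 8)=[1, 7, 2, 3, 4, 9, 5, 6, 0, 8]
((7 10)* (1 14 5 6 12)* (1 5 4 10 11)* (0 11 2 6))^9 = (0 12 2 10 14 11 5 6 7 4 1) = ((0 11 1 14 4 10 7 2 6 12 5))^9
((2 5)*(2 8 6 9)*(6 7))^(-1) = (2 9 6 7 8 5)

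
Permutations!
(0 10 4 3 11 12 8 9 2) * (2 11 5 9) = (0 10 4 3 5 9 11 12 8 2) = [10, 1, 0, 5, 3, 9, 6, 7, 2, 11, 4, 12, 8]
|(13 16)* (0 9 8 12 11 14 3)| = 14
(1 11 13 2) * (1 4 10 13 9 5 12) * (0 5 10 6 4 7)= (0 5 12 1 11 9 10 13 2 7)(4 6)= [5, 11, 7, 3, 6, 12, 4, 0, 8, 10, 13, 9, 1, 2]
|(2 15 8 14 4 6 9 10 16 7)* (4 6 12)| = 18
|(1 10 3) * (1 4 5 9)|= 6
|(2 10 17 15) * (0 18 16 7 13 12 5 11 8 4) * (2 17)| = 10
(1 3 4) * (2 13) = [0, 3, 13, 4, 1, 5, 6, 7, 8, 9, 10, 11, 12, 2] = (1 3 4)(2 13)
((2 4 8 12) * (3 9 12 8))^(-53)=((2 4 3 9 12))^(-53)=(2 3 12 4 9)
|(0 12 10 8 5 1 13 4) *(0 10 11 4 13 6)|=9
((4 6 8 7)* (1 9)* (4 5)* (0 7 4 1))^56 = (0 7 5 1 9)(4 8 6)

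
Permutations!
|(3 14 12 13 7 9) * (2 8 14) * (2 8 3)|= |(2 3 8 14 12 13 7 9)|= 8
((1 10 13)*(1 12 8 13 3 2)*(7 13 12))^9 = (1 10 3 2)(7 13)(8 12)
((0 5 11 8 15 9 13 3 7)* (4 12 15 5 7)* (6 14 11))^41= ((0 7)(3 4 12 15 9 13)(5 6 14 11 8))^41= (0 7)(3 13 9 15 12 4)(5 6 14 11 8)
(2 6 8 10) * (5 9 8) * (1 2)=[0, 2, 6, 3, 4, 9, 5, 7, 10, 8, 1]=(1 2 6 5 9 8 10)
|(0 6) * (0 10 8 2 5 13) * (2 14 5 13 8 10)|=|(0 6 2 13)(5 8 14)|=12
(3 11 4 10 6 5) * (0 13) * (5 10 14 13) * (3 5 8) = (0 8 3 11 4 14 13)(6 10) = [8, 1, 2, 11, 14, 5, 10, 7, 3, 9, 6, 4, 12, 0, 13]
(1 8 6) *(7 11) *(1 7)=(1 8 6 7 11)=[0, 8, 2, 3, 4, 5, 7, 11, 6, 9, 10, 1]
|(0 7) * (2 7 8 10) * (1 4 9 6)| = 20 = |(0 8 10 2 7)(1 4 9 6)|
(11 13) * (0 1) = (0 1)(11 13) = [1, 0, 2, 3, 4, 5, 6, 7, 8, 9, 10, 13, 12, 11]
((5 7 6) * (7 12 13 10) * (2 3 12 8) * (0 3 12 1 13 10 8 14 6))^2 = ((0 3 1 13 8 2 12 10 7)(5 14 6))^2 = (0 1 8 12 7 3 13 2 10)(5 6 14)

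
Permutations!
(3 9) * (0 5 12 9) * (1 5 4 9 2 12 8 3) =(0 4 9 1 5 8 3)(2 12) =[4, 5, 12, 0, 9, 8, 6, 7, 3, 1, 10, 11, 2]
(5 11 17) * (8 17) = [0, 1, 2, 3, 4, 11, 6, 7, 17, 9, 10, 8, 12, 13, 14, 15, 16, 5] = (5 11 8 17)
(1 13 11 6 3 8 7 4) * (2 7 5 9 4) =(1 13 11 6 3 8 5 9 4)(2 7) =[0, 13, 7, 8, 1, 9, 3, 2, 5, 4, 10, 6, 12, 11]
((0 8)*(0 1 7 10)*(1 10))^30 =(10)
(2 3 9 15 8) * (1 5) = (1 5)(2 3 9 15 8) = [0, 5, 3, 9, 4, 1, 6, 7, 2, 15, 10, 11, 12, 13, 14, 8]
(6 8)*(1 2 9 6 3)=(1 2 9 6 8 3)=[0, 2, 9, 1, 4, 5, 8, 7, 3, 6]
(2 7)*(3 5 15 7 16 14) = (2 16 14 3 5 15 7) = [0, 1, 16, 5, 4, 15, 6, 2, 8, 9, 10, 11, 12, 13, 3, 7, 14]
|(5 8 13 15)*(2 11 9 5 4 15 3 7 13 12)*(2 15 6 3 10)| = 13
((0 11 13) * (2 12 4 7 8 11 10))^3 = ((0 10 2 12 4 7 8 11 13))^3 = (0 12 8)(2 7 13)(4 11 10)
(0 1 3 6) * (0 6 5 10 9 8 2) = (0 1 3 5 10 9 8 2) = [1, 3, 0, 5, 4, 10, 6, 7, 2, 8, 9]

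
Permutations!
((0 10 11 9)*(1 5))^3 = ((0 10 11 9)(1 5))^3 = (0 9 11 10)(1 5)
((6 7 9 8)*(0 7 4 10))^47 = ((0 7 9 8 6 4 10))^47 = (0 4 8 7 10 6 9)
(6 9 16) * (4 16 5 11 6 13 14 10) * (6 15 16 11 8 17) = (4 11 15 16 13 14 10)(5 8 17 6 9) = [0, 1, 2, 3, 11, 8, 9, 7, 17, 5, 4, 15, 12, 14, 10, 16, 13, 6]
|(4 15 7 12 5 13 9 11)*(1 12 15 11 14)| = |(1 12 5 13 9 14)(4 11)(7 15)| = 6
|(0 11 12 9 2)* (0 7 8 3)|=|(0 11 12 9 2 7 8 3)|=8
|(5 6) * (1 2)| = |(1 2)(5 6)| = 2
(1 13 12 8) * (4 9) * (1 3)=(1 13 12 8 3)(4 9)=[0, 13, 2, 1, 9, 5, 6, 7, 3, 4, 10, 11, 8, 12]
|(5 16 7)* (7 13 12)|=5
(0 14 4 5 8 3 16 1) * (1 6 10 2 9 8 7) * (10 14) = (0 10 2 9 8 3 16 6 14 4 5 7 1) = [10, 0, 9, 16, 5, 7, 14, 1, 3, 8, 2, 11, 12, 13, 4, 15, 6]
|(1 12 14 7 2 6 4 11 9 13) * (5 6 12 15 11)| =|(1 15 11 9 13)(2 12 14 7)(4 5 6)| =60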